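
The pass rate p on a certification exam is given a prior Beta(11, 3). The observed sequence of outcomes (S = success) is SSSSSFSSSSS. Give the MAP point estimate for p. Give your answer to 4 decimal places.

p̂_MAP = 0.8696

Prior: Beta(11, 3).
Data: 10 successes in 11 trials (from the sequence). The binomial likelihood contributes p^10(1−p)^1, so the posterior is Beta(11+10, 3+1) = Beta(21, 4).
For Beta(a, b) with a, b > 1 the mode is (a−1)/(a+b−2) = 20/23 ≈ 0.8696.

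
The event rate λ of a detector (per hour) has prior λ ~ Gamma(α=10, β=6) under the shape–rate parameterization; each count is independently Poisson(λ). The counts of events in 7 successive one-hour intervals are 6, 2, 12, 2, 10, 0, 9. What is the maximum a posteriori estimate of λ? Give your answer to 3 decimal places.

λ̂_MAP = 3.846

Σxᵢ = 6+2+12+2+10+0+9 = 41, with n = 7.
Posterior ∝ λ^9e^(−6λ) · λ^41e^(−7λ) = λ^50e^(−13λ), i.e. Gamma(shape=51, rate=13).
The mode of a Gamma(a, b) with a ≥ 1 (shape–rate) is (a−1)/b = 50/13 ≈ 3.846.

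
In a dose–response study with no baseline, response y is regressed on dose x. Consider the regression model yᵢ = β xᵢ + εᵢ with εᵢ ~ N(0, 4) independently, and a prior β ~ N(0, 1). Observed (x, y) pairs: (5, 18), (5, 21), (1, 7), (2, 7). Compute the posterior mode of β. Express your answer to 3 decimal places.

log p(β | y) = −Σ(yᵢ − βxᵢ)²/(2·4) − β²/(2·1) + const.
Setting the derivative to zero: Σxᵢ(yᵢ − βxᵢ)/4 − β/1 = 0, so β = Σxᵢyᵢ / (Σxᵢ² + σ²/τ²).
Σxᵢyᵢ = 5·18 + 5·21 + 1·7 + 2·7 = 216; Σxᵢ² = 55; σ²/τ² = 4.
β̂_MAP = 216 / (55 + 4) = 216/59 ≈ 3.661.

β̂_MAP = 3.661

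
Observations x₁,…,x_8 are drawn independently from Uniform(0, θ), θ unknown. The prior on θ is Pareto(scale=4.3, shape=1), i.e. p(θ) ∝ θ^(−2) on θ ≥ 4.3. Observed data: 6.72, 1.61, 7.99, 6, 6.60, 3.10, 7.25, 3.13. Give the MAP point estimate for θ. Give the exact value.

θ̂_MAP = 7.99

The Uniform(0, θ) likelihood is θ^(−n) for θ ≥ max(xᵢ), zero otherwise. Here max(xᵢ) = 7.99.
Posterior ∝ θ^(−2) · θ^(−8) = θ^(−10) on θ ≥ max(4.3, 7.99) = 7.99.
This density is strictly decreasing in θ, so the posterior mode lies at the lower boundary of the support.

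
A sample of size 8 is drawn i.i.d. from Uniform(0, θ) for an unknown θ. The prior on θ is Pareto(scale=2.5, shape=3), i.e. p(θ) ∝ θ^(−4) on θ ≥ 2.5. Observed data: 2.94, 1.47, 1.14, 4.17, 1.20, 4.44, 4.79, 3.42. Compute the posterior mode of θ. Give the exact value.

The Uniform(0, θ) likelihood is θ^(−n) for θ ≥ max(xᵢ), zero otherwise. Here max(xᵢ) = 4.79.
Posterior ∝ θ^(−4) · θ^(−8) = θ^(−12) on θ ≥ max(2.5, 4.79) = 4.79.
This density is strictly decreasing in θ, so the posterior mode lies at the lower boundary of the support.

θ̂_MAP = 4.79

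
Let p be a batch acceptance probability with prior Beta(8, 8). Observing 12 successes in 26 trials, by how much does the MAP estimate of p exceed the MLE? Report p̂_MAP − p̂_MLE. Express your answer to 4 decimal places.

Posterior is Beta(20, 22); MAP = (20−1)/(42−2) = 19/40 ≈ 0.47500.
MLE ignores the prior: p̂_MLE = k/n = 12/26 ≈ 0.46154.
Difference = 19/40 − 12/26 = 7/520 ≈ 0.0135.

MAP − MLE = 0.0135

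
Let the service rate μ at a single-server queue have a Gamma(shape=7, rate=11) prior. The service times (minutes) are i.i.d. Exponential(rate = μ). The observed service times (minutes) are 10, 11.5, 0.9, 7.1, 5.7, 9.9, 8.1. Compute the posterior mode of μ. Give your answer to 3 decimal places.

μ̂_MAP = 0.202

The Exponential(rate=μ) likelihood is ∝ μ^n e^(−μΣtᵢ). Here n = 7 and Σtᵢ = 10 + 11.5 + 0.9 + 7.1 + 5.7 + 9.9 + 8.1 = 53.2.
Posterior ∝ μ^6e^(−11μ) · μ^7e^(−53.2μ) = μ^13e^(−64.2μ), i.e. Gamma(14, 64.2).
Mode = (a−1)/b = 13/64.2 ≈ 0.202.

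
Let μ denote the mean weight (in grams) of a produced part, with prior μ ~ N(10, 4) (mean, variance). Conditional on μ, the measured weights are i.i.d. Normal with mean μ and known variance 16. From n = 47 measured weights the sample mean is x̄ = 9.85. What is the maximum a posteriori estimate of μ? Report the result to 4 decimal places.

n = 47, x̄ = 9.85.
For a Normal prior and Normal likelihood with known variance, the posterior is Normal; its mode equals its mean, the precision-weighted average.
Prior precision 1/σ₀² = 1/4 = 0.25; data precision n/σ² = 47/16 = 2.9375.
μ̂ = (0.25·10 + 2.9375·9.85) / (0.25 + 2.9375) = 31.434375/3.1875 = 3353/340 ≈ 9.8618.

μ̂_MAP = 9.8618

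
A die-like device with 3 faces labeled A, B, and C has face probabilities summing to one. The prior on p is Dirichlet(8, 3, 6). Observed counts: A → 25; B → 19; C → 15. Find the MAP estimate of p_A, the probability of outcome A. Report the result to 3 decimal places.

MAP estimate of p_A = 0.438

The posterior is Dirichlet(αᵢ + nᵢ) = Dirichlet(33, 22, 21).
For a Dirichlet(a₁,…,a_K) with all aᵢ > 1, the mode has j-th component (aⱼ − 1)/(Σaᵢ − K).
Here Σaᵢ = 76 and K = 3, so p_A = (33 − 1)/(76 − 3) = 32/73 ≈ 0.438.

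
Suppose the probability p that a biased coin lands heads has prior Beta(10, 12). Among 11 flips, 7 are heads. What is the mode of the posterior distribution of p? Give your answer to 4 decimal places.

p̂_MAP = 0.5161

Prior: Beta(10, 12).
Data: 7 successes in 11 trials. The binomial likelihood contributes p^7(1−p)^4, so the posterior is Beta(10+7, 12+4) = Beta(17, 16).
For Beta(a, b) with a, b > 1 the mode is (a−1)/(a+b−2) = 16/31 ≈ 0.5161.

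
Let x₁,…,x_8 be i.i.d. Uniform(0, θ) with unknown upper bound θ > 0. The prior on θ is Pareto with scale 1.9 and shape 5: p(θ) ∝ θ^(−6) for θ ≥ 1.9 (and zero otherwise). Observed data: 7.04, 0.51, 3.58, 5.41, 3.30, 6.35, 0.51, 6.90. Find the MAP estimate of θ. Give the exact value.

θ̂_MAP = 7.04

The Uniform(0, θ) likelihood is θ^(−n) for θ ≥ max(xᵢ), zero otherwise. Here max(xᵢ) = 7.04.
Posterior ∝ θ^(−6) · θ^(−8) = θ^(−14) on θ ≥ max(1.9, 7.04) = 7.04.
This density is strictly decreasing in θ, so the posterior mode lies at the lower boundary of the support.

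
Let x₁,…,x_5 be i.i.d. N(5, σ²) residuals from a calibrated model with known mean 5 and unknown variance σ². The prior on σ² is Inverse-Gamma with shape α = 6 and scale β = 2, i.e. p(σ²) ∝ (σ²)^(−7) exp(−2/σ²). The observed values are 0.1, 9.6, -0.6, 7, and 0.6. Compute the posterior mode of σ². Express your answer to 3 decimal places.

σ̂²_MAP = 5.468

Sum of squared deviations about the known mean: SS = (0.1−5)² + (9.6−5)² + (-0.6−5)² + (7−5)² + (0.6−5)² = 99.89.
The Normal likelihood contributes (σ²)^(−n/2) exp(−SS/(2σ²)), so the posterior is Inverse-Gamma(α + n/2, β + SS/2) = Inverse-Gamma(8.5, 51.945).
The mode of Inverse-Gamma(a, b) is b/(a+1) = 51.945/9.5 ≈ 5.468.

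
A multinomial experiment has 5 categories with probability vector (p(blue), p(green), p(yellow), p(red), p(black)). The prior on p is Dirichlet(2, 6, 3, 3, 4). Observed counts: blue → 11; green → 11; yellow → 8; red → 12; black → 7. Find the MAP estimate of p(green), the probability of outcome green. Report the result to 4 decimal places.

MAP estimate of p(green) = 0.2581

The posterior is Dirichlet(αᵢ + nᵢ) = Dirichlet(13, 17, 11, 15, 11).
For a Dirichlet(a₁,…,a_K) with all aᵢ > 1, the mode has j-th component (aⱼ − 1)/(Σaᵢ − K).
Here Σaᵢ = 67 and K = 5, so p(green) = (17 − 1)/(67 − 5) = 16/62 ≈ 0.2581.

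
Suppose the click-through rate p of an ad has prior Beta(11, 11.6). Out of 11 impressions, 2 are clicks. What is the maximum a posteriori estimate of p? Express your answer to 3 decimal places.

Prior: Beta(11, 11.6).
Data: 2 successes in 11 trials. The binomial likelihood contributes p^2(1−p)^9, so the posterior is Beta(11+2, 11.6+9) = Beta(13, 20.6).
For Beta(a, b) with a, b > 1 the mode is (a−1)/(a+b−2) = 12/31.6 ≈ 0.380.

p̂_MAP = 0.380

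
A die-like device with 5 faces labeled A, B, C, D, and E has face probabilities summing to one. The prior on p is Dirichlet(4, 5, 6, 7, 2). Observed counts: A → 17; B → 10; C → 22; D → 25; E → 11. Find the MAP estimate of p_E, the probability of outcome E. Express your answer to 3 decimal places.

MAP estimate of p_E = 0.115

The posterior is Dirichlet(αᵢ + nᵢ) = Dirichlet(21, 15, 28, 32, 13).
For a Dirichlet(a₁,…,a_K) with all aᵢ > 1, the mode has j-th component (aⱼ − 1)/(Σaᵢ − K).
Here Σaᵢ = 109 and K = 5, so p_E = (13 − 1)/(109 − 5) = 12/104 ≈ 0.115.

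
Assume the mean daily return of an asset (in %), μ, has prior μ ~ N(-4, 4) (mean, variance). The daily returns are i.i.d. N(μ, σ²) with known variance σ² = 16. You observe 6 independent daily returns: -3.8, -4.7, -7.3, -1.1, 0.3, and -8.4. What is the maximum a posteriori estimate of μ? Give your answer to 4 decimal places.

μ̂_MAP = -4.1000

n = 6; x̄ = ((-3.8) + (-4.7) + (-7.3) + (-1.1) + 0.3 + (-8.4))/6 = -25/6 = -25/6 ≈ -4.1667.
For a Normal prior and Normal likelihood with known variance, the posterior is Normal; its mode equals its mean, the precision-weighted average.
Prior precision 1/σ₀² = 1/4 = 0.25; data precision n/σ² = 6/16 = 0.375.
μ̂ = (0.25·(-4) + 0.375·(-25/6)) / (0.25 + 0.375) = (-2.5625)/0.625 = -4.1000.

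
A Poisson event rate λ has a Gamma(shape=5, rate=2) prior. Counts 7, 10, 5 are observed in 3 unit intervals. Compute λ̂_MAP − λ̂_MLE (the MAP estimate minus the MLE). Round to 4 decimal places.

Σxᵢ = 22. Posterior is Gamma(27, 5); MAP = (27−1)/5 = 26/5 ≈ 5.20000.
MLE = x̄ = 22/3 ≈ 7.33333.
Difference = 26/5 − 22/3 = -32/15 ≈ -2.1333.

MAP − MLE = -2.1333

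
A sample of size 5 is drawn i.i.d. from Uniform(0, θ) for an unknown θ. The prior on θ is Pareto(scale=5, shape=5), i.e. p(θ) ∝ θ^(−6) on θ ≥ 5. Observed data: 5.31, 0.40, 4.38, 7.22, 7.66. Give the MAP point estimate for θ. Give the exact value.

θ̂_MAP = 7.66

The Uniform(0, θ) likelihood is θ^(−n) for θ ≥ max(xᵢ), zero otherwise. Here max(xᵢ) = 7.66.
Posterior ∝ θ^(−6) · θ^(−5) = θ^(−11) on θ ≥ max(5, 7.66) = 7.66.
This density is strictly decreasing in θ, so the posterior mode lies at the lower boundary of the support.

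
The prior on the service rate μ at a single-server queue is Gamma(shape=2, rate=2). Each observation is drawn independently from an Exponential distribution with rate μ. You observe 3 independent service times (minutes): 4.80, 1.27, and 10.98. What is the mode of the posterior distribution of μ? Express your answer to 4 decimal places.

μ̂_MAP = 0.2100

The Exponential(rate=μ) likelihood is ∝ μ^n e^(−μΣtᵢ). Here n = 3 and Σtᵢ = 4.80 + 1.27 + 10.98 = 17.05.
Posterior ∝ μe^(−2μ) · μ^3e^(−17.05μ) = μ^4e^(−19.05μ), i.e. Gamma(5, 19.05).
Mode = (a−1)/b = 4/19.05 ≈ 0.2100.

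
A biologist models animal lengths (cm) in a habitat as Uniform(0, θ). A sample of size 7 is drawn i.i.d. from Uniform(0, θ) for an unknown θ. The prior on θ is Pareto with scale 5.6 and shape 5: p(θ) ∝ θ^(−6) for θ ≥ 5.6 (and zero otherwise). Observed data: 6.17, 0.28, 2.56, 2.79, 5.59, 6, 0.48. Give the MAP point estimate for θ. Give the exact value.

θ̂_MAP = 6.17

The Uniform(0, θ) likelihood is θ^(−n) for θ ≥ max(xᵢ), zero otherwise. Here max(xᵢ) = 6.17.
Posterior ∝ θ^(−6) · θ^(−7) = θ^(−13) on θ ≥ max(5.6, 6.17) = 6.17.
This density is strictly decreasing in θ, so the posterior mode lies at the lower boundary of the support.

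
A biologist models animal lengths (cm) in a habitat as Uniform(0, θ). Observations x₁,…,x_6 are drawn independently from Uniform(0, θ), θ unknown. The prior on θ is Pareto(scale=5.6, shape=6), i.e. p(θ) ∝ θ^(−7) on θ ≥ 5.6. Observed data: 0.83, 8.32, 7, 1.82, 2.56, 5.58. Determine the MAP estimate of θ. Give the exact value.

The Uniform(0, θ) likelihood is θ^(−n) for θ ≥ max(xᵢ), zero otherwise. Here max(xᵢ) = 8.32.
Posterior ∝ θ^(−7) · θ^(−6) = θ^(−13) on θ ≥ max(5.6, 8.32) = 8.32.
This density is strictly decreasing in θ, so the posterior mode lies at the lower boundary of the support.

θ̂_MAP = 8.32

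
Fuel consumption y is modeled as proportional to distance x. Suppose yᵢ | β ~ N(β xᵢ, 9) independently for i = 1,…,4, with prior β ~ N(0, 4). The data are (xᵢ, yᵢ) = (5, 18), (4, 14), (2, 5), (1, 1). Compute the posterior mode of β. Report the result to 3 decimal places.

log p(β | y) = −Σ(yᵢ − βxᵢ)²/(2·9) − β²/(2·4) + const.
Setting the derivative to zero: Σxᵢ(yᵢ − βxᵢ)/9 − β/4 = 0, so β = Σxᵢyᵢ / (Σxᵢ² + σ²/τ²).
Σxᵢyᵢ = 5·18 + 4·14 + 2·5 + 1·1 = 157; Σxᵢ² = 46; σ²/τ² = 2.25.
β̂_MAP = 157 / (46 + 2.25) = 157/48.25 ≈ 3.254.

β̂_MAP = 3.254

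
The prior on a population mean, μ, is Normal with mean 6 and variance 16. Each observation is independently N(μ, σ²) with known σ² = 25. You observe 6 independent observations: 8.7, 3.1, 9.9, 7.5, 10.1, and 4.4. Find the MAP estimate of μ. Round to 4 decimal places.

μ̂_MAP = 7.0182

n = 6; x̄ = (8.7 + 3.1 + 9.9 + 7.5 + 10.1 + 4.4)/6 = 43.7/6 = 437/60 ≈ 7.2833.
For a Normal prior and Normal likelihood with known variance, the posterior is Normal; its mode equals its mean, the precision-weighted average.
Prior precision 1/σ₀² = 1/16 = 0.0625; data precision n/σ² = 6/25 = 0.24.
μ̂ = (0.0625·6 + 0.24·(437/60)) / (0.0625 + 0.24) = 2.123/0.3025 = 386/55 ≈ 7.0182.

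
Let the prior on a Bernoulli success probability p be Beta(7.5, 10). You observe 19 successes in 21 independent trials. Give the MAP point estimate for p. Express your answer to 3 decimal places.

Prior: Beta(7.5, 10).
Data: 19 successes in 21 trials. The binomial likelihood contributes p^19(1−p)^2, so the posterior is Beta(7.5+19, 10+2) = Beta(26.5, 12).
For Beta(a, b) with a, b > 1 the mode is (a−1)/(a+b−2) = 25.5/36.5 ≈ 0.699.

p̂_MAP = 0.699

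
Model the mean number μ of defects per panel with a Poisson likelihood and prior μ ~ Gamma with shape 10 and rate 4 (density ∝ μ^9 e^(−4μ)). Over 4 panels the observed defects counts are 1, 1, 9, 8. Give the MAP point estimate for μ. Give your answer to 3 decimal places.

μ̂_MAP = 3.500

Σxᵢ = 1+1+9+8 = 19, with n = 4.
Posterior ∝ μ^9e^(−4μ) · μ^19e^(−4μ) = μ^28e^(−8μ), i.e. Gamma(shape=29, rate=8).
The mode of a Gamma(a, b) with a ≥ 1 (shape–rate) is (a−1)/b = 28/8 ≈ 3.500.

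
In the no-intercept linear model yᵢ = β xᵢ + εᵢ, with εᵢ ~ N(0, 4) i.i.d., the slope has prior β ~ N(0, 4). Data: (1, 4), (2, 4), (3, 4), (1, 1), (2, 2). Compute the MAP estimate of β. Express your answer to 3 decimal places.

log p(β | y) = −Σ(yᵢ − βxᵢ)²/(2·4) − β²/(2·4) + const.
Setting the derivative to zero: Σxᵢ(yᵢ − βxᵢ)/4 − β/4 = 0, so β = Σxᵢyᵢ / (Σxᵢ² + σ²/τ²).
Σxᵢyᵢ = 1·4 + 2·4 + 3·4 + 1·1 + 2·2 = 29; Σxᵢ² = 19; σ²/τ² = 1.
β̂_MAP = 29 / (19 + 1) = 29/20 ≈ 1.450.

β̂_MAP = 1.450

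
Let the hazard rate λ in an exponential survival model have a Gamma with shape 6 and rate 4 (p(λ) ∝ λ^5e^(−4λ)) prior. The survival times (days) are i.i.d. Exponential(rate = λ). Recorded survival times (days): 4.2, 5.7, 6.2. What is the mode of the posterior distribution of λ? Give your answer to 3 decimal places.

λ̂_MAP = 0.398

The Exponential(rate=λ) likelihood is ∝ λ^n e^(−λΣtᵢ). Here n = 3 and Σtᵢ = 4.2 + 5.7 + 6.2 = 16.1.
Posterior ∝ λ^5e^(−4λ) · λ^3e^(−16.1λ) = λ^8e^(−20.1λ), i.e. Gamma(9, 20.1).
Mode = (a−1)/b = 8/20.1 ≈ 0.398.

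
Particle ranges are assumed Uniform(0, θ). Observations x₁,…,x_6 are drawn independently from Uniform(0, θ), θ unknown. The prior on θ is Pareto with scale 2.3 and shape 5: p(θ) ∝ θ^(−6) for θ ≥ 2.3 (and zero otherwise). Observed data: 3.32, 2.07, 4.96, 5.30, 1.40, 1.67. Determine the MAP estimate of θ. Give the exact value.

θ̂_MAP = 5.30

The Uniform(0, θ) likelihood is θ^(−n) for θ ≥ max(xᵢ), zero otherwise. Here max(xᵢ) = 5.30.
Posterior ∝ θ^(−6) · θ^(−6) = θ^(−12) on θ ≥ max(2.3, 5.30) = 5.30.
This density is strictly decreasing in θ, so the posterior mode lies at the lower boundary of the support.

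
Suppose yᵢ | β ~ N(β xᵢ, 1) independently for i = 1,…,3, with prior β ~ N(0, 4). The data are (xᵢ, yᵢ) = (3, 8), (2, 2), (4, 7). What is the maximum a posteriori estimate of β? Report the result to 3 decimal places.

log p(β | y) = −Σ(yᵢ − βxᵢ)²/(2·1) − β²/(2·4) + const.
Setting the derivative to zero: Σxᵢ(yᵢ − βxᵢ)/1 − β/4 = 0, so β = Σxᵢyᵢ / (Σxᵢ² + σ²/τ²).
Σxᵢyᵢ = 3·8 + 2·2 + 4·7 = 56; Σxᵢ² = 29; σ²/τ² = 0.25.
β̂_MAP = 56 / (29 + 0.25) = 56/29.25 ≈ 1.915.

β̂_MAP = 1.915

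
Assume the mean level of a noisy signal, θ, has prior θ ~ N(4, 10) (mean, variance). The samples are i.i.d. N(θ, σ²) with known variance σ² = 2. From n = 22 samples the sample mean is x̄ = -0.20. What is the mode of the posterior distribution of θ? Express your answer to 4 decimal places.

θ̂_MAP = -0.1622

n = 22, x̄ = -0.20.
For a Normal prior and Normal likelihood with known variance, the posterior is Normal; its mode equals its mean, the precision-weighted average.
Prior precision 1/σ₀² = 1/10 = 0.1; data precision n/σ² = 22/2 = 11.
θ̂ = (0.1·4 + 11·(-0.2)) / (0.1 + 11) = (-1.8)/11.1 = -6/37 ≈ -0.1622.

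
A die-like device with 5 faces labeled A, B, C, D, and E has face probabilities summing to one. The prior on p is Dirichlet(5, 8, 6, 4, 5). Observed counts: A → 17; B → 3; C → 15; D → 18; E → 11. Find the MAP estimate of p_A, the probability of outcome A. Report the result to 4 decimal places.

The posterior is Dirichlet(αᵢ + nᵢ) = Dirichlet(22, 11, 21, 22, 16).
For a Dirichlet(a₁,…,a_K) with all aᵢ > 1, the mode has j-th component (aⱼ − 1)/(Σaᵢ − K).
Here Σaᵢ = 92 and K = 5, so p_A = (22 − 1)/(92 − 5) = 21/87 ≈ 0.2414.

MAP estimate of p_A = 0.2414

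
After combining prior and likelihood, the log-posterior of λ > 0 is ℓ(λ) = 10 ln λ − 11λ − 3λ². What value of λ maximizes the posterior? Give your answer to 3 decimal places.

ℓ'(λ) = 10/λ − 11 − 6λ. Setting this to zero and multiplying by λ: 6λ² + 11λ − 10 = 0.
λ = (−11 + √(11² + 4·6·10)) / (2·6) = (−11 + √361) / 12 = (−11 + 19)/12 = 2/3.
ℓ''(λ) = −10/λ² − 6 < 0, confirming a maximum.

λ̂_MAP = 0.667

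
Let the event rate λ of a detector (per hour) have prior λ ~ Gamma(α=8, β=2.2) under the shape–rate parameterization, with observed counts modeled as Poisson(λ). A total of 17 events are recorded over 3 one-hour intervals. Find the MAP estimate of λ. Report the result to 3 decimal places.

λ̂_MAP = 4.615

Σxᵢ = 17, n = 3.
Posterior ∝ λ^7e^(−2.2λ) · λ^17e^(−3λ) = λ^24e^(−5.2λ), i.e. Gamma(shape=25, rate=5.2).
The mode of a Gamma(a, b) with a ≥ 1 (shape–rate) is (a−1)/b = 24/5.2 ≈ 4.615.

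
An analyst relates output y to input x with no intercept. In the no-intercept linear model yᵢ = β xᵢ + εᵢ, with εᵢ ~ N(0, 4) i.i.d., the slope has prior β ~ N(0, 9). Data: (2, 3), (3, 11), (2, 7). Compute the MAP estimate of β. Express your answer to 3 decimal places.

log p(β | y) = −Σ(yᵢ − βxᵢ)²/(2·4) − β²/(2·9) + const.
Setting the derivative to zero: Σxᵢ(yᵢ − βxᵢ)/4 − β/9 = 0, so β = Σxᵢyᵢ / (Σxᵢ² + σ²/τ²).
Σxᵢyᵢ = 2·3 + 3·11 + 2·7 = 53; Σxᵢ² = 17; σ²/τ² = 4/9.
β̂_MAP = 53 / (17 + 4/9) = 53/(157/9) = 477/157 ≈ 3.038.

β̂_MAP = 3.038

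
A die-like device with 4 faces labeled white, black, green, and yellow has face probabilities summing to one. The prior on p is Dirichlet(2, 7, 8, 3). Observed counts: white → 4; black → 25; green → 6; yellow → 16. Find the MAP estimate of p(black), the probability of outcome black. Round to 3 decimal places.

The posterior is Dirichlet(αᵢ + nᵢ) = Dirichlet(6, 32, 14, 19).
For a Dirichlet(a₁,…,a_K) with all aᵢ > 1, the mode has j-th component (aⱼ − 1)/(Σaᵢ − K).
Here Σaᵢ = 71 and K = 4, so p(black) = (32 − 1)/(71 − 4) = 31/67 ≈ 0.463.

MAP estimate of p(black) = 0.463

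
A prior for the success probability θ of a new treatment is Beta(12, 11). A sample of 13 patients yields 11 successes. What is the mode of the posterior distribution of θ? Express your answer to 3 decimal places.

θ̂_MAP = 0.647

Prior: Beta(12, 11).
Data: 11 successes in 13 trials. The binomial likelihood contributes θ^11(1−θ)^2, so the posterior is Beta(12+11, 11+2) = Beta(23, 13).
For Beta(a, b) with a, b > 1 the mode is (a−1)/(a+b−2) = 22/34 ≈ 0.647.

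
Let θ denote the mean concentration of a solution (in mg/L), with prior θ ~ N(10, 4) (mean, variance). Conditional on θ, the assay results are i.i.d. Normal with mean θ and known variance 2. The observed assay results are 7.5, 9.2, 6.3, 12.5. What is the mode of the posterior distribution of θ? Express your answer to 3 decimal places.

n = 4; x̄ = (7.5 + 9.2 + 6.3 + 12.5)/4 = 35.5/4 = 8.875.
For a Normal prior and Normal likelihood with known variance, the posterior is Normal; its mode equals its mean, the precision-weighted average.
Prior precision 1/σ₀² = 1/4 = 0.25; data precision n/σ² = 4/2 = 2.
θ̂ = (0.25·10 + 2·8.875) / (0.25 + 2) = 20.25/2.25 = 9.000.

θ̂_MAP = 9.000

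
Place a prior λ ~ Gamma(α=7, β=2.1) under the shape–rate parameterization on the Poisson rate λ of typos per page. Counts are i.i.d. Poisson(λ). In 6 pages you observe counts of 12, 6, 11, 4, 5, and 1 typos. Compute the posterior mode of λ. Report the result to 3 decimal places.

λ̂_MAP = 5.556

Σxᵢ = 12+6+11+4+5+1 = 39, with n = 6.
Posterior ∝ λ^6e^(−2.1λ) · λ^39e^(−6λ) = λ^45e^(−8.1λ), i.e. Gamma(shape=46, rate=8.1).
The mode of a Gamma(a, b) with a ≥ 1 (shape–rate) is (a−1)/b = 45/8.1 ≈ 5.556.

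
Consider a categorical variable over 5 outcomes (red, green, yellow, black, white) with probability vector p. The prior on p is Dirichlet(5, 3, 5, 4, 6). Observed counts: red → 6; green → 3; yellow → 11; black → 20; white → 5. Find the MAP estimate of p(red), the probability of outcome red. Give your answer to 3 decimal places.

MAP estimate of p(red) = 0.159

The posterior is Dirichlet(αᵢ + nᵢ) = Dirichlet(11, 6, 16, 24, 11).
For a Dirichlet(a₁,…,a_K) with all aᵢ > 1, the mode has j-th component (aⱼ − 1)/(Σaᵢ − K).
Here Σaᵢ = 68 and K = 5, so p(red) = (11 − 1)/(68 − 5) = 10/63 ≈ 0.159.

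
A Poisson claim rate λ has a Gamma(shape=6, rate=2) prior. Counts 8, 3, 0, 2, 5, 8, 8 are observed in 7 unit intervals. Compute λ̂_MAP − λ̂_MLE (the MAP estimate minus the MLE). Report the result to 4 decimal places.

MAP − MLE = -0.5238

Σxᵢ = 34. Posterior is Gamma(40, 9); MAP = (40−1)/9 = 39/9 ≈ 4.33333.
MLE = x̄ = 34/7 ≈ 4.85714.
Difference = 39/9 − 34/7 = -11/21 ≈ -0.5238.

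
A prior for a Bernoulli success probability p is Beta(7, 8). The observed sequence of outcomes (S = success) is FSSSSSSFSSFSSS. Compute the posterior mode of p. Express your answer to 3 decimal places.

p̂_MAP = 0.630

Prior: Beta(7, 8).
Data: 11 successes in 14 trials (from the sequence). The binomial likelihood contributes p^11(1−p)^3, so the posterior is Beta(7+11, 8+3) = Beta(18, 11).
For Beta(a, b) with a, b > 1 the mode is (a−1)/(a+b−2) = 17/27 ≈ 0.630.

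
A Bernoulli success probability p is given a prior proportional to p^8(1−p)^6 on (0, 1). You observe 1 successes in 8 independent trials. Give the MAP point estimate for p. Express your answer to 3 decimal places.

The prior density ∝ p^8(1−p)^6 is the kernel of Beta(9, 7).
Data: 1 success in 8 trials. The binomial likelihood contributes p(1−p)^7, so the posterior is Beta(9+1, 7+7) = Beta(10, 14).
For Beta(a, b) with a, b > 1 the mode is (a−1)/(a+b−2) = 9/22 ≈ 0.409.

p̂_MAP = 0.409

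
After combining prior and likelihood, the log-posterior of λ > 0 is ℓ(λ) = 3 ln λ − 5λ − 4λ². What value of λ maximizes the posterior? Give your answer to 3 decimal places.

λ̂_MAP = 0.375

ℓ'(λ) = 3/λ − 5 − 8λ. Setting this to zero and multiplying by λ: 8λ² + 5λ − 3 = 0.
λ = (−5 + √(5² + 4·8·3)) / (2·8) = (−5 + √121) / 16 = (−5 + 11)/16 = 3/8.
ℓ''(λ) = −3/λ² − 8 < 0, confirming a maximum.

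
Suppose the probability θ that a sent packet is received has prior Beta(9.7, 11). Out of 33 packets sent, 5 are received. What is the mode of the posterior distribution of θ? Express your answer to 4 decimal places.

Prior: Beta(9.7, 11).
Data: 5 successes in 33 trials. The binomial likelihood contributes θ^5(1−θ)^28, so the posterior is Beta(9.7+5, 11+28) = Beta(14.7, 39).
For Beta(a, b) with a, b > 1 the mode is (a−1)/(a+b−2) = 13.7/51.7 ≈ 0.2650.

θ̂_MAP = 0.2650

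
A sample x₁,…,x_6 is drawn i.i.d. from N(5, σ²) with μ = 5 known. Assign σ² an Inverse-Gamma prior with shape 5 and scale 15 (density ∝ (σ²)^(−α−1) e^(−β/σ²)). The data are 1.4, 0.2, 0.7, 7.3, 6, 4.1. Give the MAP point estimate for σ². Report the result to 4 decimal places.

σ̂²_MAP = 5.0883

Sum of squared deviations about the known mean: SS = (1.4−5)² + (0.2−5)² + (0.7−5)² + (7.3−5)² + (6−5)² + (4.1−5)² = 61.59.
The Normal likelihood contributes (σ²)^(−n/2) exp(−SS/(2σ²)), so the posterior is Inverse-Gamma(α + n/2, β + SS/2) = Inverse-Gamma(8, 45.795).
The mode of Inverse-Gamma(a, b) is b/(a+1) = 45.795/9 ≈ 5.0883.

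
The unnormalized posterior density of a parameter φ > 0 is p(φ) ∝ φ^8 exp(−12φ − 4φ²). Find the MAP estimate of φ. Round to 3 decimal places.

ℓ'(φ) = 8/φ − 12 − 8φ. Setting this to zero and multiplying by φ: 8φ² + 12φ − 8 = 0.
φ = (−12 + √(12² + 4·8·8)) / (2·8) = (−12 + √400) / 16 = (−12 + 20)/16 = 1/2.
ℓ''(φ) = −8/φ² − 8 < 0, confirming a maximum.

φ̂_MAP = 0.500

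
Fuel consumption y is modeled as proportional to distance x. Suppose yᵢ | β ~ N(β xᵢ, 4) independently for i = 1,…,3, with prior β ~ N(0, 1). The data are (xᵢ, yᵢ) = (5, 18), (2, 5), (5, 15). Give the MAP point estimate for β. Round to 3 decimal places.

log p(β | y) = −Σ(yᵢ − βxᵢ)²/(2·4) − β²/(2·1) + const.
Setting the derivative to zero: Σxᵢ(yᵢ − βxᵢ)/4 − β/1 = 0, so β = Σxᵢyᵢ / (Σxᵢ² + σ²/τ²).
Σxᵢyᵢ = 5·18 + 2·5 + 5·15 = 175; Σxᵢ² = 54; σ²/τ² = 4.
β̂_MAP = 175 / (54 + 4) = 175/58 ≈ 3.017.

β̂_MAP = 3.017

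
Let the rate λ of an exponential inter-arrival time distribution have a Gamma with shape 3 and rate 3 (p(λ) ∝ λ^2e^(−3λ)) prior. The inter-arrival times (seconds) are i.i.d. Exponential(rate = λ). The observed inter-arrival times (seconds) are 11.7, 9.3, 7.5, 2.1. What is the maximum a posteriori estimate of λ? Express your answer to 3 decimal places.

λ̂_MAP = 0.179

The Exponential(rate=λ) likelihood is ∝ λ^n e^(−λΣtᵢ). Here n = 4 and Σtᵢ = 11.7 + 9.3 + 7.5 + 2.1 = 30.6.
Posterior ∝ λ^2e^(−3λ) · λ^4e^(−30.6λ) = λ^6e^(−33.6λ), i.e. Gamma(7, 33.6).
Mode = (a−1)/b = 6/33.6 ≈ 0.179.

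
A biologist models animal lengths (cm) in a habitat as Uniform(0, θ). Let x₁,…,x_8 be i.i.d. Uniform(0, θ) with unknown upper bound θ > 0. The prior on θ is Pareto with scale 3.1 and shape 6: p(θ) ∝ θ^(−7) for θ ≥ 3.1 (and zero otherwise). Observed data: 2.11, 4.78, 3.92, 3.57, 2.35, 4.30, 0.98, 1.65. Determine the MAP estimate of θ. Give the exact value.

θ̂_MAP = 4.78

The Uniform(0, θ) likelihood is θ^(−n) for θ ≥ max(xᵢ), zero otherwise. Here max(xᵢ) = 4.78.
Posterior ∝ θ^(−7) · θ^(−8) = θ^(−15) on θ ≥ max(3.1, 4.78) = 4.78.
This density is strictly decreasing in θ, so the posterior mode lies at the lower boundary of the support.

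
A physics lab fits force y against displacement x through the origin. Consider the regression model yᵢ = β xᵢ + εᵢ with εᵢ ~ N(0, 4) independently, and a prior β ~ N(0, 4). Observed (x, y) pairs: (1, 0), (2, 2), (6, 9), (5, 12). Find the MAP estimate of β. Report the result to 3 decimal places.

log p(β | y) = −Σ(yᵢ − βxᵢ)²/(2·4) − β²/(2·4) + const.
Setting the derivative to zero: Σxᵢ(yᵢ − βxᵢ)/4 − β/4 = 0, so β = Σxᵢyᵢ / (Σxᵢ² + σ²/τ²).
Σxᵢyᵢ = 1·0 + 2·2 + 6·9 + 5·12 = 118; Σxᵢ² = 66; σ²/τ² = 1.
β̂_MAP = 118 / (66 + 1) = 118/67 ≈ 1.761.

β̂_MAP = 1.761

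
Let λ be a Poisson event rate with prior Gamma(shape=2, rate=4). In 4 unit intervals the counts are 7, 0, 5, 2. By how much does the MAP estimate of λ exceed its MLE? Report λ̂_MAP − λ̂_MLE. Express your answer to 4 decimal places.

Σxᵢ = 14. Posterior is Gamma(16, 8); MAP = (16−1)/8 = 15/8 ≈ 1.87500.
MLE = x̄ = 14/4 ≈ 3.50000.
Difference = 15/8 − 14/4 = -13/8 ≈ -1.6250.

MAP − MLE = -1.6250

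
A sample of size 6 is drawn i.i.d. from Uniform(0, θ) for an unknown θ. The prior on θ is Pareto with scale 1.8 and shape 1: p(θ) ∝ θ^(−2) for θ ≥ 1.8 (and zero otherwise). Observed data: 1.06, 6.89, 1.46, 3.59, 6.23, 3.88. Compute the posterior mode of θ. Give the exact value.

The Uniform(0, θ) likelihood is θ^(−n) for θ ≥ max(xᵢ), zero otherwise. Here max(xᵢ) = 6.89.
Posterior ∝ θ^(−2) · θ^(−6) = θ^(−8) on θ ≥ max(1.8, 6.89) = 6.89.
This density is strictly decreasing in θ, so the posterior mode lies at the lower boundary of the support.

θ̂_MAP = 6.89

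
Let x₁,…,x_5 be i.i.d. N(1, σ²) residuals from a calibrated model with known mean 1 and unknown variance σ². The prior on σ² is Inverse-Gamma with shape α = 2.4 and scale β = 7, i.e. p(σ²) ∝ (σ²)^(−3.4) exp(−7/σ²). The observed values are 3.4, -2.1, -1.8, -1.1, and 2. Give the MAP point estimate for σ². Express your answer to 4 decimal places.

Sum of squared deviations about the known mean: SS = (3.4−1)² + (-2.1−1)² + (-1.8−1)² + (-1.1−1)² + (2−1)² = 28.62.
The Normal likelihood contributes (σ²)^(−n/2) exp(−SS/(2σ²)), so the posterior is Inverse-Gamma(α + n/2, β + SS/2) = Inverse-Gamma(4.9, 21.31).
The mode of Inverse-Gamma(a, b) is b/(a+1) = 21.31/5.9 ≈ 3.6119.

σ̂²_MAP = 3.6119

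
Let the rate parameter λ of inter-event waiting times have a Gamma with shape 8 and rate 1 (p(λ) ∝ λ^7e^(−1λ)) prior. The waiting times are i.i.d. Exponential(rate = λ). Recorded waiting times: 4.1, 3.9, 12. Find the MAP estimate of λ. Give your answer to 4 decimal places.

λ̂_MAP = 0.4762

The Exponential(rate=λ) likelihood is ∝ λ^n e^(−λΣtᵢ). Here n = 3 and Σtᵢ = 4.1 + 3.9 + 12 = 20.
Posterior ∝ λ^7e^(−1λ) · λ^3e^(−20λ) = λ^10e^(−21λ), i.e. Gamma(11, 21).
Mode = (a−1)/b = 10/21 ≈ 0.4762.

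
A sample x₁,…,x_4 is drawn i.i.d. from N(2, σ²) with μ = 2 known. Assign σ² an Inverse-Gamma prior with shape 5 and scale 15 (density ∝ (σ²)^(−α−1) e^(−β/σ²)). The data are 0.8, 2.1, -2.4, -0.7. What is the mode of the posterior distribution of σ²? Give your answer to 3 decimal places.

Sum of squared deviations about the known mean: SS = (0.8−2)² + (2.1−2)² + (-2.4−2)² + (-0.7−2)² = 28.1.
The Normal likelihood contributes (σ²)^(−n/2) exp(−SS/(2σ²)), so the posterior is Inverse-Gamma(α + n/2, β + SS/2) = Inverse-Gamma(7, 29.05).
The mode of Inverse-Gamma(a, b) is b/(a+1) = 29.05/8 ≈ 3.631.

σ̂²_MAP = 3.631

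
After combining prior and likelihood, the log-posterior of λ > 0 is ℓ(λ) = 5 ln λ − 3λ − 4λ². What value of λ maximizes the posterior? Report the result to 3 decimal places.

ℓ'(λ) = 5/λ − 3 − 8λ. Setting this to zero and multiplying by λ: 8λ² + 3λ − 5 = 0.
λ = (−3 + √(3² + 4·8·5)) / (2·8) = (−3 + √169) / 16 = (−3 + 13)/16 = 5/8.
ℓ''(λ) = −5/λ² − 8 < 0, confirming a maximum.

λ̂_MAP = 0.625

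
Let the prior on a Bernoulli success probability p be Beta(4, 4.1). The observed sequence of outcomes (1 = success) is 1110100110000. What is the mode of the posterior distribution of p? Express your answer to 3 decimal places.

Prior: Beta(4, 4.1).
Data: 6 successes in 13 trials (from the sequence). The binomial likelihood contributes p^6(1−p)^7, so the posterior is Beta(4+6, 4.1+7) = Beta(10, 11.1).
For Beta(a, b) with a, b > 1 the mode is (a−1)/(a+b−2) = 9/19.1 ≈ 0.471.

p̂_MAP = 0.471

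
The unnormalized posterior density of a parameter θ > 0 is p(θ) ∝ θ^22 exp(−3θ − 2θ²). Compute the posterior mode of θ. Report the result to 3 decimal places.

θ̂_MAP = 2.000

ℓ'(θ) = 22/θ − 3 − 4θ. Setting this to zero and multiplying by θ: 4θ² + 3θ − 22 = 0.
θ = (−3 + √(3² + 4·4·22)) / (2·4) = (−3 + √361) / 8 = (−3 + 19)/8 = 2.
ℓ''(θ) = −22/θ² − 4 < 0, confirming a maximum.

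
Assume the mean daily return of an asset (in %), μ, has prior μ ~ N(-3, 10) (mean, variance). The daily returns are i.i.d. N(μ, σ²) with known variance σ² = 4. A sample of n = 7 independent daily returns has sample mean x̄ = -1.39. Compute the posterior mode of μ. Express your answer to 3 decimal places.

μ̂_MAP = -1.477

n = 7, x̄ = -1.39.
For a Normal prior and Normal likelihood with known variance, the posterior is Normal; its mode equals its mean, the precision-weighted average.
Prior precision 1/σ₀² = 1/10 = 0.1; data precision n/σ² = 7/4 = 1.75.
μ̂ = (0.1·(-3) + 1.75·(-1.39)) / (0.1 + 1.75) = (-2.7325)/1.85 = -1093/740 ≈ -1.477.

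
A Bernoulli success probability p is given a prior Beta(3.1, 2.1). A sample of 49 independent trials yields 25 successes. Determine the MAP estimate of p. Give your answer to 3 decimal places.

p̂_MAP = 0.519

Prior: Beta(3.1, 2.1).
Data: 25 successes in 49 trials. The binomial likelihood contributes p^25(1−p)^24, so the posterior is Beta(3.1+25, 2.1+24) = Beta(28.1, 26.1).
For Beta(a, b) with a, b > 1 the mode is (a−1)/(a+b−2) = 27.1/52.2 ≈ 0.519.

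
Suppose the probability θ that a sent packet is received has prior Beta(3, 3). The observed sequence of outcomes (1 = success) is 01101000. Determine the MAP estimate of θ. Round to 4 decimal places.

θ̂_MAP = 0.4167

Prior: Beta(3, 3).
Data: 3 successes in 8 trials (from the sequence). The binomial likelihood contributes θ^3(1−θ)^5, so the posterior is Beta(3+3, 3+5) = Beta(6, 8).
For Beta(a, b) with a, b > 1 the mode is (a−1)/(a+b−2) = 5/12 ≈ 0.4167.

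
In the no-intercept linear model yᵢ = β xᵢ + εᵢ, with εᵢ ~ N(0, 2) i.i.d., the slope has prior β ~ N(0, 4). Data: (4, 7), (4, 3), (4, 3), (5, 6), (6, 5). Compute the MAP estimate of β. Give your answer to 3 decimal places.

log p(β | y) = −Σ(yᵢ − βxᵢ)²/(2·2) − β²/(2·4) + const.
Setting the derivative to zero: Σxᵢ(yᵢ − βxᵢ)/2 − β/4 = 0, so β = Σxᵢyᵢ / (Σxᵢ² + σ²/τ²).
Σxᵢyᵢ = 4·7 + 4·3 + 4·3 + 5·6 + 6·5 = 112; Σxᵢ² = 109; σ²/τ² = 0.5.
β̂_MAP = 112 / (109 + 0.5) = 112/109.5 ≈ 1.023.

β̂_MAP = 1.023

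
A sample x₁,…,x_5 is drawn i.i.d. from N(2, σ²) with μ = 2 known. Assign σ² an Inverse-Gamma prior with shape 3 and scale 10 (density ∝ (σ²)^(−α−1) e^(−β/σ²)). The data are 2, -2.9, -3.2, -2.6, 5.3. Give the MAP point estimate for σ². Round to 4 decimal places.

σ̂²_MAP = 7.9308

Sum of squared deviations about the known mean: SS = (2−2)² + (-2.9−2)² + (-3.2−2)² + (-2.6−2)² + (5.3−2)² = 83.1.
The Normal likelihood contributes (σ²)^(−n/2) exp(−SS/(2σ²)), so the posterior is Inverse-Gamma(α + n/2, β + SS/2) = Inverse-Gamma(5.5, 51.55).
The mode of Inverse-Gamma(a, b) is b/(a+1) = 51.55/6.5 ≈ 7.9308.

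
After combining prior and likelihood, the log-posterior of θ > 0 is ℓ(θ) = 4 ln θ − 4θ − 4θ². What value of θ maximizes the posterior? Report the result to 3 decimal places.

ℓ'(θ) = 4/θ − 4 − 8θ. Setting this to zero and multiplying by θ: 8θ² + 4θ − 4 = 0.
θ = (−4 + √(4² + 4·8·4)) / (2·8) = (−4 + √144) / 16 = (−4 + 12)/16 = 1/2.
ℓ''(θ) = −4/θ² − 8 < 0, confirming a maximum.

θ̂_MAP = 0.500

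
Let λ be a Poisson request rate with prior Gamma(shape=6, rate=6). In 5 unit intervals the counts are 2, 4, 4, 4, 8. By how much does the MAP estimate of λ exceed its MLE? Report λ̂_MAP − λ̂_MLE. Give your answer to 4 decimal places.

Σxᵢ = 22. Posterior is Gamma(28, 11); MAP = (28−1)/11 = 27/11 ≈ 2.45455.
MLE = x̄ = 22/5 ≈ 4.40000.
Difference = 27/11 − 22/5 = -107/55 ≈ -1.9455.

MAP − MLE = -1.9455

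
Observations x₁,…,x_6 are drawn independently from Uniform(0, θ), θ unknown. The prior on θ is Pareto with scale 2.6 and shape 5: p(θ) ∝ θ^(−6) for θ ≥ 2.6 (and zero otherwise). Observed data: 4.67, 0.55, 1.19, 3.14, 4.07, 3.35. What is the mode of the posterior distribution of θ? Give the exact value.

The Uniform(0, θ) likelihood is θ^(−n) for θ ≥ max(xᵢ), zero otherwise. Here max(xᵢ) = 4.67.
Posterior ∝ θ^(−6) · θ^(−6) = θ^(−12) on θ ≥ max(2.6, 4.67) = 4.67.
This density is strictly decreasing in θ, so the posterior mode lies at the lower boundary of the support.

θ̂_MAP = 4.67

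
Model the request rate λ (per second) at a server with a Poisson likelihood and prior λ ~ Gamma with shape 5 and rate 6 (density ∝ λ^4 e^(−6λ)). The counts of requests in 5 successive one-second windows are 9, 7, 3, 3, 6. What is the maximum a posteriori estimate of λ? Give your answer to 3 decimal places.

Σxᵢ = 9+7+3+3+6 = 28, with n = 5.
Posterior ∝ λ^4e^(−6λ) · λ^28e^(−5λ) = λ^32e^(−11λ), i.e. Gamma(shape=33, rate=11).
The mode of a Gamma(a, b) with a ≥ 1 (shape–rate) is (a−1)/b = 32/11 ≈ 2.909.

λ̂_MAP = 2.909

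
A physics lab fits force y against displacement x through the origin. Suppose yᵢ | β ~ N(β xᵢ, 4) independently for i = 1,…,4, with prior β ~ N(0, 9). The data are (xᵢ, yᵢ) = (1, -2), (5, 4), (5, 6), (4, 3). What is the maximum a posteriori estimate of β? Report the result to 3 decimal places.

β̂_MAP = 0.890

log p(β | y) = −Σ(yᵢ − βxᵢ)²/(2·4) − β²/(2·9) + const.
Setting the derivative to zero: Σxᵢ(yᵢ − βxᵢ)/4 − β/9 = 0, so β = Σxᵢyᵢ / (Σxᵢ² + σ²/τ²).
Σxᵢyᵢ = 1·(-2) + 5·4 + 5·6 + 4·3 = 60; Σxᵢ² = 67; σ²/τ² = 4/9.
β̂_MAP = 60 / (67 + 4/9) = 60/(607/9) = 540/607 ≈ 0.890.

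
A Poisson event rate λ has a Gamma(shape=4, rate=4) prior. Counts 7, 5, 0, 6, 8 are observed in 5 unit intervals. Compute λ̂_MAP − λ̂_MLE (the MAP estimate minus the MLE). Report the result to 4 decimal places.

Σxᵢ = 26. Posterior is Gamma(30, 9); MAP = (30−1)/9 = 29/9 ≈ 3.22222.
MLE = x̄ = 26/5 ≈ 5.20000.
Difference = 29/9 − 26/5 = -89/45 ≈ -1.9778.

MAP − MLE = -1.9778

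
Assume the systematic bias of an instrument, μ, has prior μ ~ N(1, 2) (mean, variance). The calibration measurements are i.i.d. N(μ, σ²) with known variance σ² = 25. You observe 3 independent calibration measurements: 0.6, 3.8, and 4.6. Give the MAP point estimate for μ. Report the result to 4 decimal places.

μ̂_MAP = 1.3871

n = 3; x̄ = (0.6 + 3.8 + 4.6)/3 = 9/3 = 3.
For a Normal prior and Normal likelihood with known variance, the posterior is Normal; its mode equals its mean, the precision-weighted average.
Prior precision 1/σ₀² = 1/2 = 0.5; data precision n/σ² = 3/25 = 0.12.
μ̂ = (0.5·1 + 0.12·3) / (0.5 + 0.12) = 0.86/0.62 = 43/31 ≈ 1.3871.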